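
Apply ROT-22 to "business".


Word: "business"
Shift: 22
Each letter → (letter + shift) mod 26:
  'b' (1) + 22 = 23 → 'x'
  'u' (20) + 22 = 16 → 'q'
  's' (18) + 22 = 14 → 'o'
  'i' (8) + 22 = 4 → 'e'
  'n' (13) + 22 = 9 → 'j'
  'e' (4) + 22 = 0 → 'a'
  's' (18) + 22 = 14 → 'o'
  's' (18) + 22 = 14 → 'o'
Result = "xqoejaoo"


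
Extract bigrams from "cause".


Word: "cause" (length 5)
Number of bigrams = 5 - 2 + 1 = 4
  Position 0: "ca"
  Position 1: "au"
  Position 2: "us"
  Position 3: "se"
Bigrams = "ca", "au", "us", "se"


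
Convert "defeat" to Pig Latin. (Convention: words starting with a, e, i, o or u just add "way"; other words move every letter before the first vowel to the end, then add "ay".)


Word: "defeat"
Starts with consonant(s) → move to end, add 'ay'
Consonant cluster: "d"
Pig Latin = "efeatday"


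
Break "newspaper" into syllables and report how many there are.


Word: "newspaper"
Syllable breakdown: news / pa / per
Counting: 3 parts
= 3 syllables


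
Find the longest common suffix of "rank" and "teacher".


Word 1: "rank"
Word 2: "teacher"
Comparing from end:
  Pos -1: 'k' != 'r' (stop)
LCS = "" (length 0)


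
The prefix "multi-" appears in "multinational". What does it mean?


Prefix: multi-
As in: multinational -> multi- + national
Meaning = many


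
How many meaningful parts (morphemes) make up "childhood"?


Word: "childhood"
Morphemes: child + -hood
Each morpheme carries meaning
= 2 morphemes


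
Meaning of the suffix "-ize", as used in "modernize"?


Suffix: -ize
As in: modernize -> modern + -ize
Meaning = to make


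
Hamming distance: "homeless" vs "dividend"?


Comparing character by character (same length = 8):
  Pos 0: 'h' vs 'd' !=
  Pos 1: 'o' vs 'i' !=
  Pos 2: 'm' vs 'v' !=
  Pos 3: 'e' vs 'i' !=
  Pos 4: 'l' vs 'd' !=
  Pos 5: 'e' vs 'e' =
  Pos 6: 's' vs 'n' !=
  Pos 7: 's' vs 'd' !=
Hamming distance = 7


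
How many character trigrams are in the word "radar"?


Word: "radar" (length 5)
Number of 3-grams = length - 3 + 1 = 5 - 3 + 1
= 3


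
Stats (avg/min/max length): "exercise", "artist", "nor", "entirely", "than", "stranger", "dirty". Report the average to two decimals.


Lengths: "exercise"=8, "artist"=6, "nor"=3, "entirely"=8, "than"=4, "stranger"=8, "dirty"=5
Sum = 42, Count = 7
Average = 42/7 = 6.00
= avg=6.00, min=3, max=8


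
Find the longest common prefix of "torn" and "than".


Word 1: "torn"
Word 2: "than"
Comparing from start:
  Pos 0: 't' == 't'
  Pos 1: 'o' != 'h' (stop)
LCP = "t" (length 1)


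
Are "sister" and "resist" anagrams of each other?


Word 1: "sister" → sorted: eirsst
Word 2: "resist" → sorted: eirsst
Same letters? eirsst == eirsst
Anagram = Yes


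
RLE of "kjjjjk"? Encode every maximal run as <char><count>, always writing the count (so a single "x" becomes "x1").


String: "kjjjjk"
Scanning for consecutive runs:
  'k' x 1
  'j' x 4
  'k' x 1
RLE = "k1j4k1"


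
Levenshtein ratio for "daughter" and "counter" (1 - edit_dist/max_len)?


Word 1: "daughter" (length 8)
Word 2: "counter" (length 7)
One optimal edit sequence:
  1. substitute 'd' -> 'c'  (+1)
  2. substitute 'a' -> 'o'  (+1)
  3. keep 'u'
  4. delete 'g'  (+1)
  5. substitute 'h' -> 'n'  (+1)
  6. keep 't'
  7. keep 'e'
  8. keep 'r'
Edit distance = 4
Max length = max(8, 7) = 8
Similarity = 1 - 4/8
= 0.5000


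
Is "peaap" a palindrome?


Word: "peaap"
Reversed: "paaep"
Forward == Backward? peaap != paaep
Palindrome = No


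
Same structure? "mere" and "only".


Pattern of "mere": [0, 1, 2, 1]
Pattern of "only": [0, 1, 2, 3]
Patterns do not match
Same pattern = No


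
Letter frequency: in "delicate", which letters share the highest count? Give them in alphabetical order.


Word: "delicate"
Letter counts:
  'a': 1
  'c': 1
  'd': 1
  'e': 2
  'i': 1
  'l': 1
  't': 1
Maximum count = 2
Most frequent = 'e' (2 times each)


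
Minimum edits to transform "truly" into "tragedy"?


Word 1: "truly" (length 5)
Word 2: "tragedy" (length 7)
One optimal edit sequence (insert/delete/substitute each cost 1):
  1. keep 't'
  2. keep 'r'
  3. insert 'a'  (+1)
  4. insert 'g'  (+1)
  5. substitute 'u' -> 'e'  (+1)
  6. substitute 'l' -> 'd'  (+1)
  7. keep 'y'
Total edit operations: 4
Edit distance = 4


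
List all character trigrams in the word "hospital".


Word: "hospital" (length 8)
Number of trigrams = 8 - 3 + 1 = 6
  Position 0: "hos"
  Position 1: "osp"
  Position 2: "spi"
  Position 3: "pit"
  Position 4: "ita"
  Position 5: "tal"
Trigrams = "hos", "osp", "spi", "pit", "ita", "tal"


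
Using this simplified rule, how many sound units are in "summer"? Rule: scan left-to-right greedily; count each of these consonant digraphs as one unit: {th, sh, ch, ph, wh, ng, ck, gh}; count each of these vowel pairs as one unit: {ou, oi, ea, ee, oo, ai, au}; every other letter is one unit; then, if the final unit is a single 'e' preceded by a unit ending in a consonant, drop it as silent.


Word: "summer" (6 letters)
Left-to-right scan:
  (1) 's' (letter)
  (2) 'u' (letter)
  (3) 'm' (letter)
  (4) 'm' (letter)
  (5) 'e' (letter)
  (6) 'r' (letter)
Units from scan: 6
Sound units = 6 units


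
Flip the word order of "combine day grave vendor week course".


Original: "combine day grave vendor week course"
Words (1..n): combine | day | grave | vendor | week | course
Reversed (n..1): course | week | vendor | grave | day | combine
Result = "course week vendor grave day combine"


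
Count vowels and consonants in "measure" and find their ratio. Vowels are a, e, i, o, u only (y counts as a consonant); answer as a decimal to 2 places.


Word: "measure"
Vowels (a,e,i,o,u): 4
Consonants: 3
Ratio = 4/3
= 1.33


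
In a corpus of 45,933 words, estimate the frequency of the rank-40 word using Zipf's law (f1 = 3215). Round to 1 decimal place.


Zipf's law: f(r) = f(1) / r
f(1) = 3215
f(40) = 3215 / 40
= 80.4 occurrences


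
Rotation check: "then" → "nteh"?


Word: "then", Candidate: "nteh"
Method: check if candidate is substring of word+word
"thenthen" contains "nteh"? No
Is rotation = No


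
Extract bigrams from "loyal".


Word: "loyal" (length 5)
Number of bigrams = 5 - 2 + 1 = 4
  Position 0: "lo"
  Position 1: "oy"
  Position 2: "ya"
  Position 3: "al"
Bigrams = "lo", "oy", "ya", "al"


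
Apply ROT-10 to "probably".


Word: "probably"
Shift: 10
Each letter → (letter + shift) mod 26:
  'p' (15) + 10 = 25 → 'z'
  'r' (17) + 10 = 1 → 'b'
  'o' (14) + 10 = 24 → 'y'
  'b' (1) + 10 = 11 → 'l'
  'a' (0) + 10 = 10 → 'k'
  'b' (1) + 10 = 11 → 'l'
  'l' (11) + 10 = 21 → 'v'
  'y' (24) + 10 = 8 → 'i'
Result = "zbylklvi"


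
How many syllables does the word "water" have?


Word: "water"
Syllable breakdown: wa-ter
Counting: 2 parts
= 2 syllables


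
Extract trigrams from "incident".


Word: "incident" (length 8)
Number of trigrams = 8 - 3 + 1 = 6
  Position 0: "inc"
  Position 1: "nci"
  Position 2: "cid"
  Position 3: "ide"
  Position 4: "den"
  Position 5: "ent"
Trigrams = "inc", "nci", "cid", "ide", "den", "ent"


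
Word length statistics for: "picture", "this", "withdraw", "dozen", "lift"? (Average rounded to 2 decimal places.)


Lengths: "picture"=7, "this"=4, "withdraw"=8, "dozen"=5, "lift"=4
Sum = 28, Count = 5
Average = 28/5 = 5.60
= avg=5.60, min=4, max=8


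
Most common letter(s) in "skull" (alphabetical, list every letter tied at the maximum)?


Word: "skull"
Letter counts:
  'k': 1
  'l': 2
  's': 1
  'u': 1
Maximum count = 2
Most frequent = 'l' (2 times each)


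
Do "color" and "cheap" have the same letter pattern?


Pattern of "color": [0, 1, 2, 1, 3]
Pattern of "cheap": [0, 1, 2, 3, 4]
Patterns do not match
Same pattern = No


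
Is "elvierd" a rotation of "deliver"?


Word: "deliver", Candidate: "elvierd"
Method: check if candidate is substring of word+word
"deliverdeliver" contains "elvierd"? No
Is rotation = No


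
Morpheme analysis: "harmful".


Word: "harmful"
Morphemes: harm / -ful
Each morpheme carries meaning
= 2 morphemes


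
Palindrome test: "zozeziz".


Word: "zozeziz"
Reversed: "zizezoz"
Forward == Backward? zozeziz != zizezoz
Palindrome = No


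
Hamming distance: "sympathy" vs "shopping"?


Comparing character by character (same length = 8):
  Pos 0: 's' vs 's' =
  Pos 1: 'y' vs 'h' !=
  Pos 2: 'm' vs 'o' !=
  Pos 3: 'p' vs 'p' =
  Pos 4: 'a' vs 'p' !=
  Pos 5: 't' vs 'i' !=
  Pos 6: 'h' vs 'n' !=
  Pos 7: 'y' vs 'g' !=
Hamming distance = 6


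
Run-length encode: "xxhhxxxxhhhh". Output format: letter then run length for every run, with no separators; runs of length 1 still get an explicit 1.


String: "xxhhxxxxhhhh"
Scanning for consecutive runs:
  'x' x 2
  'h' x 2
  'x' x 4
  'h' x 4
RLE = "x2h2x4h4"


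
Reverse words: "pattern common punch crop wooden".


Original: "pattern common punch crop wooden"
Words (1..n): pattern | common | punch | crop | wooden
Reversed (n..1): wooden | crop | punch | common | pattern
Result = "wooden crop punch common pattern"


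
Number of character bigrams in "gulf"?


Word: "gulf" (length 4)
Number of 2-grams = length - 2 + 1 = 4 - 2 + 1
= 3


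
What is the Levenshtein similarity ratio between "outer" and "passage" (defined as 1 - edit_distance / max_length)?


Word 1: "outer" (length 5)
Word 2: "passage" (length 7)
One optimal edit sequence:
  1. insert 'p'  (+1)
  2. insert 'a'  (+1)
  3. substitute 'o' -> 's'  (+1)
  4. substitute 'u' -> 's'  (+1)
  5. substitute 't' -> 'a'  (+1)
  6. substitute 'e' -> 'g'  (+1)
  7. substitute 'r' -> 'e'  (+1)
Edit distance = 7
Max length = max(5, 7) = 7
Similarity = 1 - 7/7
= 0.0000


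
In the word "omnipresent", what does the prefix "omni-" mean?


Prefix: omni-
Example: omnipresent (omni- + present)
Meaning = all


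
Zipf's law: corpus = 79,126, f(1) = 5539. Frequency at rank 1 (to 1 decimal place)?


Zipf's law: f(r) = f(1) / r
f(1) = 5539
f(1) = 5539 / 1
= 5539.0 occurrences


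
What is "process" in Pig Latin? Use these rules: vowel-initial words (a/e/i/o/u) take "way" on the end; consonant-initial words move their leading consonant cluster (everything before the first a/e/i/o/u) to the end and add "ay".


Word: "process"
Starts with consonant(s) → move to end, add 'ay'
Consonant cluster: "pr"
Pig Latin = "ocesspray"


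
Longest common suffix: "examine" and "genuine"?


Word 1: "examine"
Word 2: "genuine"
Comparing from end:
  Pos -1: 'e' == 'e'
  Pos -2: 'n' == 'n'
  Pos -3: 'i' == 'i'
  Pos -4: 'm' != 'u' (stop)
LCS = "ine" (length 3)


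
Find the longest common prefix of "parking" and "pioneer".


Word 1: "parking"
Word 2: "pioneer"
Comparing from start:
  Pos 0: 'p' == 'p'
  Pos 1: 'a' != 'i' (stop)
LCP = "p" (length 1)


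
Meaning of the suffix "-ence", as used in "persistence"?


Suffix: -ence
Example: persistence = persist + -ence
Meaning = state of


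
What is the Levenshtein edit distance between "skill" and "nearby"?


Word 1: "skill" (length 5)
Word 2: "nearby" (length 6)
One optimal edit sequence (insert/delete/substitute each cost 1):
  1. insert 'n'  (+1)
  2. substitute 's' -> 'e'  (+1)
  3. substitute 'k' -> 'a'  (+1)
  4. substitute 'i' -> 'r'  (+1)
  5. substitute 'l' -> 'b'  (+1)
  6. substitute 'l' -> 'y'  (+1)
Total edit operations: 6
Edit distance = 6


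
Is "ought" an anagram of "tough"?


Word 1: "tough" → sorted: ghotu
Word 2: "ought" → sorted: ghotu
Same letters? ghotu == ghotu
Anagram = Yes


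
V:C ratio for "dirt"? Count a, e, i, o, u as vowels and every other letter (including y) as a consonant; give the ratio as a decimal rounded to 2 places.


Word: "dirt"
Vowels (a,e,i,o,u): 1
Consonants: 3
Ratio = 1/3
= 0.33


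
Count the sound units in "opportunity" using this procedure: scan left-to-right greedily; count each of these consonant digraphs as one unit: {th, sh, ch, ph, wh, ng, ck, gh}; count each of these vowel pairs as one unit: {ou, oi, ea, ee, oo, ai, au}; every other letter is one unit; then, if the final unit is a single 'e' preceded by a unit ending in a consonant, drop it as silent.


Word: "opportunity" (11 letters)
Left-to-right scan:
  [1] 'o' (letter)
  [2] 'p' (letter)
  [3] 'p' (letter)
  [4] 'o' (letter)
  [5] 'r' (letter)
  [6] 't' (letter)
  [7] 'u' (letter)
  [8] 'n' (letter)
  [9] 'i' (letter)
  [10] 't' (letter)
  [11] 'y' (letter)
Units from scan: 11
Sound units = 11 units


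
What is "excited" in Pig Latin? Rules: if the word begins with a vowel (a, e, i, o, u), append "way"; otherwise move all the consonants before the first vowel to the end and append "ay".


Word: "excited"
Starts with vowel → add 'way'
Pig Latin = "excitedway"


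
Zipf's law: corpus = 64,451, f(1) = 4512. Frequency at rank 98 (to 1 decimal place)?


Zipf's law: f(r) = f(1) / r
f(1) = 4512
f(98) = 4512 / 98
= 46.0 occurrences


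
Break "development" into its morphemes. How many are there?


Word: "development"
Morphemes: develop / -ment
Each morpheme carries meaning
= 2 morphemes


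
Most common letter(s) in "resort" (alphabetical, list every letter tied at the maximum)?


Word: "resort"
Letter counts:
  'e': 1
  'o': 1
  'r': 2
  's': 1
  't': 1
Maximum count = 2
Most frequent = 'r' (2 times each)


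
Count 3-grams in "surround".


Word: "surround" (length 8)
Number of 3-grams = length - 3 + 1 = 8 - 3 + 1
= 6


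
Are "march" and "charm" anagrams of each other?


Word 1: "march" → sorted: achmr
Word 2: "charm" → sorted: achmr
Same letters? achmr == achmr
Anagram = Yes


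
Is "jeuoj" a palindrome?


Word: "jeuoj"
Reversed: "jouej"
Forward == Backward? jeuoj != jouej
Palindrome = No


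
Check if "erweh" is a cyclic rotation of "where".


Word: "where", Candidate: "erweh"
Method: check if candidate is substring of word+word
"wherewhere" contains "erweh"? No
Is rotation = No


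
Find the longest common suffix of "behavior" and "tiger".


Word 1: "behavior"
Word 2: "tiger"
Comparing from end:
  Pos -1: 'r' == 'r'
  Pos -2: 'o' != 'e' (stop)
LCS = "r" (length 1)


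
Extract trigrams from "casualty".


Word: "casualty" (length 8)
Number of trigrams = 8 - 3 + 1 = 6
  Position 0: "cas"
  Position 1: "asu"
  Position 2: "sua"
  Position 3: "ual"
  Position 4: "alt"
  Position 5: "lty"
Trigrams = "cas", "asu", "sua", "ual", "alt", "lty"


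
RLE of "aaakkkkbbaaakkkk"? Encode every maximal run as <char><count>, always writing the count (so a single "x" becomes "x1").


String: "aaakkkkbbaaakkkk"
Scanning for consecutive runs:
  'a' x 3
  'k' x 4
  'b' x 2
  'a' x 3
  'k' x 4
RLE = "a3k4b2a3k4"


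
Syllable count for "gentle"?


Word: "gentle"
Syllable breakdown: gen-tle
Counting: 2 parts
= 2 syllables


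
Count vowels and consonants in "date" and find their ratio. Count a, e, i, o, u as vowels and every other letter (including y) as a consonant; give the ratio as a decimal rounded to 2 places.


Word: "date"
Vowels (a,e,i,o,u): 2
Consonants: 2
Ratio = 2/2
= 1.00


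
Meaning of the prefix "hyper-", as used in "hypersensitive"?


Prefix: hyper-
Example: hypersensitive = hyper- + sensitive
Meaning = over / excessive


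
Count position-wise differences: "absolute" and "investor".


Comparing character by character (same length = 8):
  Pos 0: 'a' vs 'i' !=
  Pos 1: 'b' vs 'n' !=
  Pos 2: 's' vs 'v' !=
  Pos 3: 'o' vs 'e' !=
  Pos 4: 'l' vs 's' !=
  Pos 5: 'u' vs 't' !=
  Pos 6: 't' vs 'o' !=
  Pos 7: 'e' vs 'r' !=
Hamming distance = 8


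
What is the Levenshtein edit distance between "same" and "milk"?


Word 1: "same" (length 4)
Word 2: "milk" (length 4)
One optimal edit sequence (insert/delete/substitute each cost 1):
  1. substitute 's' -> 'm'  (+1)
  2. substitute 'a' -> 'i'  (+1)
  3. substitute 'm' -> 'l'  (+1)
  4. substitute 'e' -> 'k'  (+1)
Total edit operations: 4
Edit distance = 4


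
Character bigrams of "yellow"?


Word: "yellow" (length 6)
Number of bigrams = 6 - 2 + 1 = 5
  Position 0: "ye"
  Position 1: "el"
  Position 2: "ll"
  Position 3: "lo"
  Position 4: "ow"
Bigrams = "ye", "el", "ll", "lo", "ow"


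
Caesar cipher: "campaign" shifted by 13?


Word: "campaign"
Shift: 13
Each letter → (letter + shift) mod 26:
  'c' (2) + 13 = 15 → 'p'
  'a' (0) + 13 = 13 → 'n'
  'm' (12) + 13 = 25 → 'z'
  'p' (15) + 13 = 2 → 'c'
  'a' (0) + 13 = 13 → 'n'
  'i' (8) + 13 = 21 → 'v'
  'g' (6) + 13 = 19 → 't'
  'n' (13) + 13 = 0 → 'a'
Result = "pnzcnvta"


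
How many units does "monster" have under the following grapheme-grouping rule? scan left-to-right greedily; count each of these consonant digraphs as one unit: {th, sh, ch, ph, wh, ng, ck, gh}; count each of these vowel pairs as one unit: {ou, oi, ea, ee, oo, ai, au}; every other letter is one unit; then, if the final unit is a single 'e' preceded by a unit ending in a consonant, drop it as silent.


Word: "monster" (7 letters)
Left-to-right scan:
  [1] 'm' (letter)
  [2] 'o' (letter)
  [3] 'n' (letter)
  [4] 's' (letter)
  [5] 't' (letter)
  [6] 'e' (letter)
  [7] 'r' (letter)
Units from scan: 7
Sound units = 7 units


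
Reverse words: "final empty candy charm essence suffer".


Original: "final empty candy charm essence suffer"
Words (1..n): final | empty | candy | charm | essence | suffer
Reversed (n..1): suffer | essence | charm | candy | empty | final
Result = "suffer essence charm candy empty final"


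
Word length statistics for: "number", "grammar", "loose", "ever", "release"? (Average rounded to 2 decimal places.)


Lengths: "number"=6, "grammar"=7, "loose"=5, "ever"=4, "release"=7
Sum = 29, Count = 5
Average = 29/5 = 5.80
= avg=5.80, min=4, max=7


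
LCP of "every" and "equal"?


Word 1: "every"
Word 2: "equal"
Comparing from start:
  Pos 0: 'e' == 'e'
  Pos 1: 'v' != 'q' (stop)
LCP = "e" (length 1)


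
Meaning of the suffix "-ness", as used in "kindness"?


Suffix: -ness
As in: kindness -> kind + -ness
Meaning = state of being


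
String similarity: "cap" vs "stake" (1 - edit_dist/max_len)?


Word 1: "cap" (length 3)
Word 2: "stake" (length 5)
One optimal edit sequence:
  1. insert 's'  (+1)
  2. substitute 'c' -> 't'  (+1)
  3. keep 'a'
  4. insert 'k'  (+1)
  5. substitute 'p' -> 'e'  (+1)
Edit distance = 4
Max length = max(3, 5) = 5
Similarity = 1 - 4/5
= 0.2000


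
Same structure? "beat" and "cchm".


Pattern of "beat": [0, 1, 2, 3]
Pattern of "cchm": [0, 0, 1, 2]
Patterns do not match
Same pattern = No


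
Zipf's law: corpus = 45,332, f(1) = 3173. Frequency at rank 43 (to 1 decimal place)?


Zipf's law: f(r) = f(1) / r
f(1) = 3173
f(43) = 3173 / 43
= 73.8 occurrences


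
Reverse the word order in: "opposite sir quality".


Original: "opposite sir quality"
Words (1..n): opposite | sir | quality
Reversed (n..1): quality | sir | opposite
Result = "quality sir opposite"


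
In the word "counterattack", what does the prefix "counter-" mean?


Prefix: counter-
As in: counterattack -> counter- + attack
Meaning = against / opposite


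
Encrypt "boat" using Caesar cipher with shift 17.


Word: "boat"
Shift: 17
Each letter → (letter + shift) mod 26:
  'b' (1) + 17 = 18 → 's'
  'o' (14) + 17 = 5 → 'f'
  'a' (0) + 17 = 17 → 'r'
  't' (19) + 17 = 10 → 'k'
Result = "sfrk"


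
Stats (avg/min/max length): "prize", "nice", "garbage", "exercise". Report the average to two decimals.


Lengths: "prize"=5, "nice"=4, "garbage"=7, "exercise"=8
Sum = 24, Count = 4
Average = 24/4 = 6.00
= avg=6.00, min=4, max=8


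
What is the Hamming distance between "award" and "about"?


Comparing character by character (same length = 5):
  Pos 0: 'a' vs 'a' =
  Pos 1: 'w' vs 'b' !=
  Pos 2: 'a' vs 'o' !=
  Pos 3: 'r' vs 'u' !=
  Pos 4: 'd' vs 't' !=
Hamming distance = 4


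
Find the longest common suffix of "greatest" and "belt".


Word 1: "greatest"
Word 2: "belt"
Comparing from end:
  Pos -1: 't' == 't'
  Pos -2: 's' != 'l' (stop)
LCS = "t" (length 1)


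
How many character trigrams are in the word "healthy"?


Word: "healthy" (length 7)
Number of 3-grams = length - 3 + 1 = 7 - 3 + 1
= 5


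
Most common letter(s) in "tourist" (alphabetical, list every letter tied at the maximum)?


Word: "tourist"
Letter counts:
  'i': 1
  'o': 1
  'r': 1
  's': 1
  't': 2
  'u': 1
Maximum count = 2
Most frequent = 't' (2 times each)


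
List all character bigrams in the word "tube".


Word: "tube" (length 4)
Number of bigrams = 4 - 2 + 1 = 3
  Position 0: "tu"
  Position 1: "ub"
  Position 2: "be"
Bigrams = "tu", "ub", "be"


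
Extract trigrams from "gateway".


Word: "gateway" (length 7)
Number of trigrams = 7 - 3 + 1 = 5
  Position 0: "gat"
  Position 1: "ate"
  Position 2: "tew"
  Position 3: "ewa"
  Position 4: "way"
Trigrams = "gat", "ate", "tew", "ewa", "way"


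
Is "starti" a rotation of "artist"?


Word: "artist", Candidate: "starti"
Method: check if candidate is substring of word+word
"artistartist" contains "starti"? Yes
Is rotation = Yes


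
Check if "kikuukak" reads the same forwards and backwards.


Word: "kikuukak"
Reversed: "kakuukik"
Forward == Backward? kikuukak != kakuukik
Palindrome = No


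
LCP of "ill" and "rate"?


Word 1: "ill"
Word 2: "rate"
Comparing from start:
  Pos 0: 'i' != 'r' (stop)
LCP = "" (length 0)


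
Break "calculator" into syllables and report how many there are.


Word: "calculator"
Syllable breakdown: cal · cu · la · tor
Counting: 4 parts
= 4 syllables


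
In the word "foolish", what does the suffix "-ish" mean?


Suffix: -ish
Example: foolish (fool + -ish)
Meaning = somewhat / having the qualities of


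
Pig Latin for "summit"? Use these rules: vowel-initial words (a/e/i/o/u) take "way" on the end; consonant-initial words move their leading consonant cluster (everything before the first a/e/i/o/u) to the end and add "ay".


Word: "summit"
Starts with consonant(s) → move to end, add 'ay'
Consonant cluster: "s"
Pig Latin = "ummitsay"


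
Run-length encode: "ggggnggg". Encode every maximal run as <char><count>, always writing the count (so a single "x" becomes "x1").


String: "ggggnggg"
Scanning for consecutive runs:
  'g' x 4
  'n' x 1
  'g' x 3
RLE = "g4n1g3"


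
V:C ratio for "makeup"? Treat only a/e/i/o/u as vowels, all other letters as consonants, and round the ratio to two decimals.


Word: "makeup"
Vowels (a,e,i,o,u): 3
Consonants: 3
Ratio = 3/3
= 1.00


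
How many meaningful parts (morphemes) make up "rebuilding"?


Word: "rebuilding"
Morphemes: re- | build | -ing
Each morpheme carries meaning
= 3 morphemes


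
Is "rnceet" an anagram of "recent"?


Word 1: "recent" → sorted: ceenrt
Word 2: "rnceet" → sorted: ceenrt
Same letters? ceenrt == ceenrt
Anagram = Yes


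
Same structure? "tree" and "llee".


Pattern of "tree": [0, 1, 2, 2]
Pattern of "llee": [0, 0, 1, 1]
Patterns do not match
Same pattern = No


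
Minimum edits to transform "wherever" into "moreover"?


Word 1: "wherever" (length 8)
Word 2: "moreover" (length 8)
One optimal edit sequence (insert/delete/substitute each cost 1):
  1. delete 'w'  (+1)
  2. substitute 'h' -> 'm'  (+1)
  3. substitute 'e' -> 'o'  (+1)
  4. keep 'r'
  5. keep 'e'
  6. insert 'o'  (+1)
  7. keep 'v'
  8. keep 'e'
  9. keep 'r'
Total edit operations: 4
Edit distance = 4


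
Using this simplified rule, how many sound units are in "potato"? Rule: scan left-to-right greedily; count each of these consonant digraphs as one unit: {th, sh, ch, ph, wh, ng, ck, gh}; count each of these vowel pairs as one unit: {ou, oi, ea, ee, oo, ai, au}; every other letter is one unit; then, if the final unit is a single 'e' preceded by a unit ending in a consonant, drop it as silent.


Word: "potato" (6 letters)
Left-to-right scan:
  (1) 'p' (letter)
  (2) 'o' (letter)
  (3) 't' (letter)
  (4) 'a' (letter)
  (5) 't' (letter)
  (6) 'o' (letter)
Units from scan: 6
Sound units = 6 units


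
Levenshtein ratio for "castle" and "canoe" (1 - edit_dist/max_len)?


Word 1: "castle" (length 6)
Word 2: "canoe" (length 5)
One optimal edit sequence:
  1. keep 'c'
  2. keep 'a'
  3. delete 's'  (+1)
  4. substitute 't' -> 'n'  (+1)
  5. substitute 'l' -> 'o'  (+1)
  6. keep 'e'
Edit distance = 3
Max length = max(6, 5) = 6
Similarity = 1 - 3/6
= 0.5000


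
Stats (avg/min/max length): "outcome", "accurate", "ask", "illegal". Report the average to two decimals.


Lengths: "outcome"=7, "accurate"=8, "ask"=3, "illegal"=7
Sum = 25, Count = 4
Average = 25/4 = 6.25
= avg=6.25, min=3, max=8


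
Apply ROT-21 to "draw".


Word: "draw"
Shift: 21
Each letter → (letter + shift) mod 26:
  'd' (3) + 21 = 24 → 'y'
  'r' (17) + 21 = 12 → 'm'
  'a' (0) + 21 = 21 → 'v'
  'w' (22) + 21 = 17 → 'r'
Result = "ymvr"


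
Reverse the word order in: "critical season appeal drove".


Original: "critical season appeal drove"
Words (1..n): critical | season | appeal | drove
Reversed (n..1): drove | appeal | season | critical
Result = "drove appeal season critical"


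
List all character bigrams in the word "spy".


Word: "spy" (length 3)
Number of bigrams = 3 - 2 + 1 = 2
  Position 0: "sp"
  Position 1: "py"
Bigrams = "sp", "py"


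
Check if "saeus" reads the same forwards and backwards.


Word: "saeus"
Reversed: "sueas"
Forward == Backward? saeus != sueas
Palindrome = No


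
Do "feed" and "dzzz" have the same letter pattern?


Pattern of "feed": [0, 1, 1, 2]
Pattern of "dzzz": [0, 1, 1, 1]
Patterns do not match
Same pattern = No


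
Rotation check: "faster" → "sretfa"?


Word: "faster", Candidate: "sretfa"
Method: check if candidate is substring of word+word
"fasterfaster" contains "sretfa"? No
Is rotation = No


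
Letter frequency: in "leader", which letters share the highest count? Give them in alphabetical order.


Word: "leader"
Letter counts:
  'a': 1
  'd': 1
  'e': 2
  'l': 1
  'r': 1
Maximum count = 2
Most frequent = 'e' (2 times each)


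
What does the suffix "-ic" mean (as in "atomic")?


Suffix: -ic
Example: atomic = atom + -ic
Meaning = relating to


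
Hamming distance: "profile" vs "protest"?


Comparing character by character (same length = 7):
  Pos 0: 'p' vs 'p' =
  Pos 1: 'r' vs 'r' =
  Pos 2: 'o' vs 'o' =
  Pos 3: 'f' vs 't' !=
  Pos 4: 'i' vs 'e' !=
  Pos 5: 'l' vs 's' !=
  Pos 6: 'e' vs 't' !=
Hamming distance = 4


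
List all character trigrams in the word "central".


Word: "central" (length 7)
Number of trigrams = 7 - 3 + 1 = 5
  Position 0: "cen"
  Position 1: "ent"
  Position 2: "ntr"
  Position 3: "tra"
  Position 4: "ral"
Trigrams = "cen", "ent", "ntr", "tra", "ral"


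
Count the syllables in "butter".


Word: "butter"
Syllable breakdown: but | ter
Counting: 2 parts
= 2 syllables


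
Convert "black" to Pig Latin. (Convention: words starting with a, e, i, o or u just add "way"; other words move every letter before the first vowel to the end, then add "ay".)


Word: "black"
Starts with consonant(s) → move to end, add 'ay'
Consonant cluster: "bl"
Pig Latin = "ackblay"


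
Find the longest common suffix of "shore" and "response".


Word 1: "shore"
Word 2: "response"
Comparing from end:
  Pos -1: 'e' == 'e'
  Pos -2: 'r' != 's' (stop)
LCS = "e" (length 1)


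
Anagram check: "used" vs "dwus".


Word 1: "used" → sorted: desu
Word 2: "dwus" → sorted: dsuw
Same letters? desu != dsuw
Anagram = No


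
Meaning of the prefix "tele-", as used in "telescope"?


Prefix: tele-
As in: telescope -> tele- + scope
Meaning = distant


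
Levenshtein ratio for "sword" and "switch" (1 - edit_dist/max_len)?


Word 1: "sword" (length 5)
Word 2: "switch" (length 6)
One optimal edit sequence:
  1. keep 's'
  2. keep 'w'
  3. insert 'i'  (+1)
  4. substitute 'o' -> 't'  (+1)
  5. substitute 'r' -> 'c'  (+1)
  6. substitute 'd' -> 'h'  (+1)
Edit distance = 4
Max length = max(5, 6) = 6
Similarity = 1 - 4/6
= 0.3333


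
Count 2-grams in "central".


Word: "central" (length 7)
Number of 2-grams = length - 2 + 1 = 7 - 2 + 1
= 6


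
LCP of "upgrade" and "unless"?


Word 1: "upgrade"
Word 2: "unless"
Comparing from start:
  Pos 0: 'u' == 'u'
  Pos 1: 'p' != 'n' (stop)
LCP = "u" (length 1)


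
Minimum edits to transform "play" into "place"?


Word 1: "play" (length 4)
Word 2: "place" (length 5)
One optimal edit sequence (insert/delete/substitute each cost 1):
  1. keep 'p'
  2. keep 'l'
  3. keep 'a'
  4. insert 'c'  (+1)
  5. substitute 'y' -> 'e'  (+1)
Total edit operations: 2
Edit distance = 2


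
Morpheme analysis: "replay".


Word: "replay"
Morphemes: re- | play
Each morpheme carries meaning
= 2 morphemes


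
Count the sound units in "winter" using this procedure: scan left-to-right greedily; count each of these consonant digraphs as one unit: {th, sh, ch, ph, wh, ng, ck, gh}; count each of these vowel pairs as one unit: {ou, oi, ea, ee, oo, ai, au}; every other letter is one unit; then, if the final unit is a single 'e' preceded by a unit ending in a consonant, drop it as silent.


Word: "winter" (6 letters)
Left-to-right scan:
  1. 'w' (letter)
  2. 'i' (letter)
  3. 'n' (letter)
  4. 't' (letter)
  5. 'e' (letter)
  6. 'r' (letter)
Units from scan: 6
Sound units = 6 units


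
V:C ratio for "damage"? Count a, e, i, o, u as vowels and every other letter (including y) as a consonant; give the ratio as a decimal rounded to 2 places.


Word: "damage"
Vowels (a,e,i,o,u): 3
Consonants: 3
Ratio = 3/3
= 1.00


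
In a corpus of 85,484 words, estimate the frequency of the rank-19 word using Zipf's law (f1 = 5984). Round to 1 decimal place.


Zipf's law: f(r) = f(1) / r
f(1) = 5984
f(19) = 5984 / 19
= 314.9 occurrences


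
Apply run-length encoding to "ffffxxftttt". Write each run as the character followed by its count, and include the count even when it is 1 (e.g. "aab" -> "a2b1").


String: "ffffxxftttt"
Scanning for consecutive runs:
  'f' x 4
  'x' x 2
  'f' x 1
  't' x 4
RLE = "f4x2f1t4"


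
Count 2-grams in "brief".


Word: "brief" (length 5)
Number of 2-grams = length - 2 + 1 = 5 - 2 + 1
= 4


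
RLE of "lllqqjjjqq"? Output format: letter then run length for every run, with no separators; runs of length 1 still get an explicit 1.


String: "lllqqjjjqq"
Scanning for consecutive runs:
  'l' x 3
  'q' x 2
  'j' x 3
  'q' x 2
RLE = "l3q2j3q2"


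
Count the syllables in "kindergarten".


Word: "kindergarten"
Syllable breakdown: kin-der-gar-ten
Counting: 4 parts
= 4 syllables


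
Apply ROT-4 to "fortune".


Word: "fortune"
Shift: 4
Each letter → (letter + shift) mod 26:
  'f' (5) + 4 = 9 → 'j'
  'o' (14) + 4 = 18 → 's'
  'r' (17) + 4 = 21 → 'v'
  't' (19) + 4 = 23 → 'x'
  'u' (20) + 4 = 24 → 'y'
  'n' (13) + 4 = 17 → 'r'
  'e' (4) + 4 = 8 → 'i'
Result = "jsvxyri"


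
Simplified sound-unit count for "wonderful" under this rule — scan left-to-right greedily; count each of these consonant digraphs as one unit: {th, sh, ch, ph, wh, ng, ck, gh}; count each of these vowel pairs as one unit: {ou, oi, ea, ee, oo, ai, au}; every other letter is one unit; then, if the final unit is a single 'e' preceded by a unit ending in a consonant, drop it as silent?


Word: "wonderful" (9 letters)
Left-to-right scan:
  [1] 'w' (letter)
  [2] 'o' (letter)
  [3] 'n' (letter)
  [4] 'd' (letter)
  [5] 'e' (letter)
  [6] 'r' (letter)
  [7] 'f' (letter)
  [8] 'u' (letter)
  [9] 'l' (letter)
Units from scan: 9
Sound units = 9 units


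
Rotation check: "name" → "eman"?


Word: "name", Candidate: "eman"
Method: check if candidate is substring of word+word
"namename" contains "eman"? No
Is rotation = No


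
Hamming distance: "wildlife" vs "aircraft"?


Comparing character by character (same length = 8):
  Pos 0: 'w' vs 'a' !=
  Pos 1: 'i' vs 'i' =
  Pos 2: 'l' vs 'r' !=
  Pos 3: 'd' vs 'c' !=
  Pos 4: 'l' vs 'r' !=
  Pos 5: 'i' vs 'a' !=
  Pos 6: 'f' vs 'f' =
  Pos 7: 'e' vs 't' !=
Hamming distance = 6


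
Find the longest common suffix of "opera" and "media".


Word 1: "opera"
Word 2: "media"
Comparing from end:
  Pos -1: 'a' == 'a'
  Pos -2: 'r' != 'i' (stop)
LCS = "a" (length 1)


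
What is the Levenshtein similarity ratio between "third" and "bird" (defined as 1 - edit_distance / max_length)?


Word 1: "third" (length 5)
Word 2: "bird" (length 4)
One optimal edit sequence:
  1. delete 't'  (+1)
  2. substitute 'h' -> 'b'  (+1)
  3. keep 'i'
  4. keep 'r'
  5. keep 'd'
Edit distance = 2
Max length = max(5, 4) = 5
Similarity = 1 - 2/5
= 0.6000


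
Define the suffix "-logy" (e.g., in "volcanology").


Suffix: -logy
Example: volcanology (volcano + -logy)
Meaning = study of


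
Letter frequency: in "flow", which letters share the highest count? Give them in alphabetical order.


Word: "flow"
Letter counts:
  'f': 1
  'l': 1
  'o': 1
  'w': 1
Maximum count = 1
Most frequent = 'f', 'l', 'o', 'w' (1 time each)


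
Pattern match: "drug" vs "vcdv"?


Pattern of "drug": [0, 1, 2, 3]
Pattern of "vcdv": [0, 1, 2, 0]
Patterns do not match
Same pattern = No


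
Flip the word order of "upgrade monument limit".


Original: "upgrade monument limit"
Words (1..n): upgrade | monument | limit
Reversed (n..1): limit | monument | upgrade
Result = "limit monument upgrade"


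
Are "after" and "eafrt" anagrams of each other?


Word 1: "after" → sorted: aefrt
Word 2: "eafrt" → sorted: aefrt
Same letters? aefrt == aefrt
Anagram = Yes


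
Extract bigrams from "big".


Word: "big" (length 3)
Number of bigrams = 3 - 2 + 1 = 2
  Position 0: "bi"
  Position 1: "ig"
Bigrams = "bi", "ig"


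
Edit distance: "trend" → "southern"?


Word 1: "trend" (length 5)
Word 2: "southern" (length 8)
One optimal edit sequence (insert/delete/substitute each cost 1):
  1. insert 's'  (+1)
  2. insert 'o'  (+1)
  3. insert 'u'  (+1)
  4. keep 't'
  5. substitute 'r' -> 'h'  (+1)
  6. keep 'e'
  7. substitute 'n' -> 'r'  (+1)
  8. substitute 'd' -> 'n'  (+1)
Total edit operations: 6
Edit distance = 6


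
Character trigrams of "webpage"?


Word: "webpage" (length 7)
Number of trigrams = 7 - 3 + 1 = 5
  Position 0: "web"
  Position 1: "ebp"
  Position 2: "bpa"
  Position 3: "pag"
  Position 4: "age"
Trigrams = "web", "ebp", "bpa", "pag", "age"


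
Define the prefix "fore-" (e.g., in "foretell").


Prefix: fore-
Example: foretell = fore- + tell
Meaning = before


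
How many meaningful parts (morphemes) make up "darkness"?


Word: "darkness"
Morphemes: dark + -ness
Each morpheme carries meaning
= 2 morphemes


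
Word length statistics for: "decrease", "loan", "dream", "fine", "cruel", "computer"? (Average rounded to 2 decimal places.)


Lengths: "decrease"=8, "loan"=4, "dream"=5, "fine"=4, "cruel"=5, "computer"=8
Sum = 34, Count = 6
Average = 34/6 = 5.67
= avg=5.67, min=4, max=8


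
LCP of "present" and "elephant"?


Word 1: "present"
Word 2: "elephant"
Comparing from start:
  Pos 0: 'p' != 'e' (stop)
LCP = "" (length 0)


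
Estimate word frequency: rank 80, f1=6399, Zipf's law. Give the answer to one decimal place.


Zipf's law: f(r) = f(1) / r
f(1) = 6399
f(80) = 6399 / 80
= 80.0 occurrences


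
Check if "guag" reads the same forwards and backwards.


Word: "guag"
Reversed: "gaug"
Forward == Backward? guag != gaug
Palindrome = No


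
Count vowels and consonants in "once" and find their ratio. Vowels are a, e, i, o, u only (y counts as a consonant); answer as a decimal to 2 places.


Word: "once"
Vowels (a,e,i,o,u): 2
Consonants: 2
Ratio = 2/2
= 1.00


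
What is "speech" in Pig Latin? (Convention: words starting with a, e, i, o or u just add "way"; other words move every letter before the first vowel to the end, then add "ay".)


Word: "speech"
Starts with consonant(s) → move to end, add 'ay'
Consonant cluster: "sp"
Pig Latin = "eechspay"


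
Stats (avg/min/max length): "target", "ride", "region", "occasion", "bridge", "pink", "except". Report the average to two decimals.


Lengths: "target"=6, "ride"=4, "region"=6, "occasion"=8, "bridge"=6, "pink"=4, "except"=6
Sum = 40, Count = 7
Average = 40/7 = 5.71
= avg=5.71, min=4, max=8


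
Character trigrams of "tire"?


Word: "tire" (length 4)
Number of trigrams = 4 - 3 + 1 = 2
  Position 0: "tir"
  Position 1: "ire"
Trigrams = "tir", "ire"


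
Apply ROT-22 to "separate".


Word: "separate"
Shift: 22
Each letter → (letter + shift) mod 26:
  's' (18) + 22 = 14 → 'o'
  'e' (4) + 22 = 0 → 'a'
  'p' (15) + 22 = 11 → 'l'
  'a' (0) + 22 = 22 → 'w'
  'r' (17) + 22 = 13 → 'n'
  'a' (0) + 22 = 22 → 'w'
  't' (19) + 22 = 15 → 'p'
  'e' (4) + 22 = 0 → 'a'
Result = "oalwnwpa"


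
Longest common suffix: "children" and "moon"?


Word 1: "children"
Word 2: "moon"
Comparing from end:
  Pos -1: 'n' == 'n'
  Pos -2: 'e' != 'o' (stop)
LCS = "n" (length 1)


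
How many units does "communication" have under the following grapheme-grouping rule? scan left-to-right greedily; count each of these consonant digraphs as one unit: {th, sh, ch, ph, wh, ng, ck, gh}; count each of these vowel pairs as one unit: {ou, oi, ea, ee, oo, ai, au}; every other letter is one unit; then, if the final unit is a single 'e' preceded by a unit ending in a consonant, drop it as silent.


Word: "communication" (13 letters)
Left-to-right scan:
  1. 'c' (letter)
  2. 'o' (letter)
  3. 'm' (letter)
  4. 'm' (letter)
  5. 'u' (letter)
  6. 'n' (letter)
  7. 'i' (letter)
  8. 'c' (letter)
  9. 'a' (letter)
  10. 't' (letter)
  11. 'i' (letter)
  12. 'o' (letter)
  13. 'n' (letter)
Units from scan: 13
Sound units = 13 units


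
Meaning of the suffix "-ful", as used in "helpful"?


Suffix: -ful
Example: helpful = help + -ful
Meaning = full of


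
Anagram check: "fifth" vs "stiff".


Word 1: "fifth" → sorted: ffhit
Word 2: "stiff" → sorted: ffist
Same letters? ffhit != ffist
Anagram = No


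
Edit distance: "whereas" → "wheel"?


Word 1: "whereas" (length 7)
Word 2: "wheel" (length 5)
One optimal edit sequence (insert/delete/substitute each cost 1):
  1. keep 'w'
  2. keep 'h'
  3. keep 'e'
  4. delete 'r'  (+1)
  5. keep 'e'
  6. delete 'a'  (+1)
  7. substitute 's' -> 'l'  (+1)
Total edit operations: 3
Edit distance = 3


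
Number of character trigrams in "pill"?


Word: "pill" (length 4)
Number of 3-grams = length - 3 + 1 = 4 - 3 + 1
= 2


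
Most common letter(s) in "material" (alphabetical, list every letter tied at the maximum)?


Word: "material"
Letter counts:
  'a': 2
  'e': 1
  'i': 1
  'l': 1
  'm': 1
  'r': 1
  't': 1
Maximum count = 2
Most frequent = 'a' (2 times each)


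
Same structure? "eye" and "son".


Pattern of "eye": [0, 1, 0]
Pattern of "son": [0, 1, 2]
Patterns do not match
Same pattern = No


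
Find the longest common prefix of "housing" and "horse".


Word 1: "housing"
Word 2: "horse"
Comparing from start:
  Pos 0: 'h' == 'h'
  Pos 1: 'o' == 'o'
  Pos 2: 'u' != 'r' (stop)
LCP = "ho" (length 2)


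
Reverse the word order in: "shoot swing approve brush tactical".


Original: "shoot swing approve brush tactical"
Words (1..n): shoot | swing | approve | brush | tactical
Reversed (n..1): tactical | brush | approve | swing | shoot
Result = "tactical brush approve swing shoot"


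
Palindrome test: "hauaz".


Word: "hauaz"
Reversed: "zauah"
Forward == Backward? hauaz != zauah
Palindrome = No


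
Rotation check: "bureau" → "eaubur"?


Word: "bureau", Candidate: "eaubur"
Method: check if candidate is substring of word+word
"bureaubureau" contains "eaubur"? Yes
Is rotation = Yes


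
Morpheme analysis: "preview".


Word: "preview"
Morphemes: pre- + view
Each morpheme carries meaning
= 2 morphemes
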